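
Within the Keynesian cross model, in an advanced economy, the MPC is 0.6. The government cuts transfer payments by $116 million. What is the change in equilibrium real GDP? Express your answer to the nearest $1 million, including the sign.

−$174 million

The transfer change shifts disposable income by −$116 million, so first-round consumption changes by c·ΔTR = 0.6 × (−$116 million) = −$69.6 million.
Expenditure multiplier = 1/(1 − MPC) = 1/(1 − 0.6) = 1/0.4 = 2.5.
The transfer multiplier is c × k = 1.5, so ΔY = k × (c·ΔTR) = (−$69.6 million) / 0.4 = −$174 million.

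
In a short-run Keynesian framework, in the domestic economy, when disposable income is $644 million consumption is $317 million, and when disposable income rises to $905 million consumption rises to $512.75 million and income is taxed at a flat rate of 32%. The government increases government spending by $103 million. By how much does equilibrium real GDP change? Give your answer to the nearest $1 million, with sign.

+$210 million

MPC = ΔC/ΔYd = (512.75 − 317)/(905 − 644) = 195.75/261 = 0.75.
Spending multiplier = 1/(1 − c(1−t)) = 1/(1 − 0.75×0.68) = 1/0.49 ≈ 2.041.
ΔY = k × ΔG = (+$103 million) / 0.49 ≈ +$210 million.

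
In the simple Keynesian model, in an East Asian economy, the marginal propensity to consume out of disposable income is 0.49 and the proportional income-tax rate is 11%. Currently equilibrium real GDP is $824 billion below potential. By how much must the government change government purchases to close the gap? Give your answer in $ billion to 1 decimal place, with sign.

+$464.7 billion

Spending multiplier = 1/(1 − c(1−t)) = 1/(1 − 0.49×0.89) = 1/0.5639 ≈ 1.773.
Need ΔY = +$824 billion, so ΔG = ΔY/k = (+$824 billion) × 0.5639 ≈ +$464.7 billion.
The government should increase government purchases by $464.7 billion.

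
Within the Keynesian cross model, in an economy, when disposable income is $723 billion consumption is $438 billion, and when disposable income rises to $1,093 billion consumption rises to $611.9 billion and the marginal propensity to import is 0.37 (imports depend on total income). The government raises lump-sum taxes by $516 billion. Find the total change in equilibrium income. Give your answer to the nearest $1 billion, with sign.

MPC = ΔC/ΔYd = (611.9 − 438)/(1,093 − 723) = 173.9/370 = 0.47.
A lump-sum tax change of +$516 billion shifts disposable income by −$516 billion; first-round consumption changes by −c × ΔT = −0.47 × (+$516 billion) = −$242.52 billion.
Expenditure multiplier = 1/(1 − c + m) = 1/(1 − 0.47 + 0.37) = 1/0.9 ≈ 1.111.
The tax multiplier is −c × k ≈ −0.522, so ΔY = k × (−c·ΔT) = (−$242.52 billion) / 0.9 ≈ −$269 billion.

−$269 billion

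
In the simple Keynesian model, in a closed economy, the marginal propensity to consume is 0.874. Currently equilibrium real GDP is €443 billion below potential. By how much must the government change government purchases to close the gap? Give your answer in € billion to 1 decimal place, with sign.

+€55.8 billion

Spending multiplier = 1/(1 − MPC) = 1/(1 − 0.874) = 1/0.126 ≈ 7.937.
Need ΔY = +€443 billion, so ΔG = ΔY/k = (+€443 billion) × 0.126 ≈ +€55.8 billion.
The government should increase government purchases by €55.8 billion.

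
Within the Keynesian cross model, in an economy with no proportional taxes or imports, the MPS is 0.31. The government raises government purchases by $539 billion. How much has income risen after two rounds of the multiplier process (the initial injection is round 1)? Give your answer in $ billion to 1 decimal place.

MPC = 1 − MPS = 1 − 0.31 = 0.69.
Round 1 adds ΔG = $539 billion; each later round is MPC = 0.69 times the previous.
After 2 rounds: 539 + 371.91 = ΔG·(1 − c^2)/(1 − c) = 539 × (1 − 0.4761)/0.31 ≈ $910.9 billion.

$910.9 billion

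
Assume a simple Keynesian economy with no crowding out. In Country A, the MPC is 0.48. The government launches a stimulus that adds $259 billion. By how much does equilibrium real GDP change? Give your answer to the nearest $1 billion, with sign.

Government-spending multiplier = 1/(1 − MPC) = 1/(1 − 0.48) = 1/0.52 ≈ 1.923.
ΔY = k × ΔG = (+$259 billion) / 0.52 ≈ +$498 billion.

+$498 billion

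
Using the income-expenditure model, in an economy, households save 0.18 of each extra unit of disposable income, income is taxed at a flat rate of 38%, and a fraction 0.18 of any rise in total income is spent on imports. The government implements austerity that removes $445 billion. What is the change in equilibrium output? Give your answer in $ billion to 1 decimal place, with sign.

−$662.6 billion

MPC = 1 − MPS = 1 − 0.18 = 0.82.
Expenditure multiplier = 1/(1 − c(1−t) + m) = 1/(1 − 0.82×0.62 + 0.18) = 1/0.6716 ≈ 1.489.
ΔY = k × ΔG = (−$445 billion) / 0.6716 ≈ −$662.6 billion.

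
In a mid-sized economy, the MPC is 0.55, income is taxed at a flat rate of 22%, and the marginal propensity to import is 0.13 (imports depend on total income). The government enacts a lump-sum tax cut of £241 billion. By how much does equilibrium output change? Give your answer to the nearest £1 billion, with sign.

+£189 billion

A lump-sum tax change of −£241 billion shifts disposable income by +£241 billion; first-round consumption changes by −c × ΔT = −0.55 × (−£241 billion) = +£132.55 billion.
Expenditure multiplier = 1/(1 − c(1−t) + m) = 1/(1 − 0.55×0.78 + 0.13) = 1/0.701 ≈ 1.427.
The tax multiplier is −c × k ≈ −0.785, so ΔY = k × (−c·ΔT) = (+£132.55 billion) / 0.701 ≈ +£189 billion.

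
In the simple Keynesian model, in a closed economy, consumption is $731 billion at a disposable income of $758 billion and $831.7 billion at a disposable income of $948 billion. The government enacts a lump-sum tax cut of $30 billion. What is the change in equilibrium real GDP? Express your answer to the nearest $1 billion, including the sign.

+$34 billion

MPC = ΔC/ΔYd = (831.7 − 731)/(948 − 758) = 100.7/190 = 0.53.
A lump-sum tax change of −$30 billion shifts disposable income by +$30 billion; first-round consumption changes by −c × ΔT = −0.53 × (−$30 billion) = +$15.9 billion.
Expenditure multiplier = 1/(1 − MPC) = 1/(1 − 0.53) = 1/0.47 ≈ 2.128.
The tax multiplier is −c × k ≈ −1.128, so ΔY = k × (−c·ΔT) = (+$15.9 billion) / 0.47 ≈ +$34 billion.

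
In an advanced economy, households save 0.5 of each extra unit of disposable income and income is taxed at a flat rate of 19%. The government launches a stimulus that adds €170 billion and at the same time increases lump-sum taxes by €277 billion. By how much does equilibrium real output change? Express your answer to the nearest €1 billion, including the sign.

+€53 billion

MPC = 1 − MPS = 1 − 0.5 = 0.5.
Expenditure multiplier = 1/(1 − c(1−t)) = 1/(1 − 0.5×0.81) = 1/0.595 ≈ 1.681.
ΔG contributes k·ΔG = (+€170 billion) / 0.595 ≈ +€285.7 billion.
ΔT of +€277 billion changes first-round spending by −c·ΔT = −€138.5 billion, contributing k·(−c·ΔT) = (−€138.5 billion) / 0.595 ≈ −€232.8 billion.
Net ΔY = k(ΔG − c·ΔT) = (+€31.5 billion) / 0.595 ≈ +€53 billion.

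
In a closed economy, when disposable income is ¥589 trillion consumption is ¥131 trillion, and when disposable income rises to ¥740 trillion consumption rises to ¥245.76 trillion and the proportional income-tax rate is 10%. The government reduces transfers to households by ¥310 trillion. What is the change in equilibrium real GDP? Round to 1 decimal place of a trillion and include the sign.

MPC = ΔC/ΔYd = (245.76 − 131)/(740 − 589) = 114.76/151 = 0.76.
The transfer change shifts disposable income by −¥310 trillion, so first-round consumption changes by c·ΔTR = 0.76 × (−¥310 trillion) = −¥235.6 trillion.
Expenditure multiplier = 1/(1 − c(1−t)) = 1/(1 − 0.76×0.9) = 1/0.316 ≈ 3.165.
The transfer multiplier is c × k ≈ 2.405, so ΔY = k × (c·ΔTR) = (−¥235.6 trillion) / 0.316 ≈ −¥745.6 trillion.

−¥745.6 trillion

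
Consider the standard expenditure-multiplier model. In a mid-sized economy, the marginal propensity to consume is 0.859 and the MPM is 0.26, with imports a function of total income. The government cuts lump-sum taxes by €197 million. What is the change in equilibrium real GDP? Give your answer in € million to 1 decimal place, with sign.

A lump-sum tax change of −€197 million shifts disposable income by +€197 million; first-round consumption changes by −c × ΔT = −0.859 × (−€197 million) = +€169.223 million.
Expenditure multiplier = 1/(1 − c + m) = 1/(1 − 0.859 + 0.26) = 1/0.401 ≈ 2.494.
The tax multiplier is −c × k ≈ −2.142, so ΔY = k × (−c·ΔT) = (+€169.223 million) / 0.401 ≈ +€422 million.

+€422.0 million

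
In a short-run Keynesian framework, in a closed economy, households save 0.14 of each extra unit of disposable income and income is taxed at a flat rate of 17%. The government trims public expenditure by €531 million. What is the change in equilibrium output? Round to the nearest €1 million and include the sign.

MPC = 1 − MPS = 1 − 0.14 = 0.86.
Expenditure multiplier = 1/(1 − c(1−t)) = 1/(1 − 0.86×0.83) = 1/0.2862 ≈ 3.494.
ΔY = k × ΔG = (−€531 million) / 0.2862 ≈ −€1,855 million.

−€1,855 million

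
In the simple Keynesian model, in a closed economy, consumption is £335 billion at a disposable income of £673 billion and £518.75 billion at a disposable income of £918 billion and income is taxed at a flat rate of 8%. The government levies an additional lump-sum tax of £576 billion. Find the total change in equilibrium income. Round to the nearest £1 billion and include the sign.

−£1,394 billion

MPC = ΔC/ΔYd = (518.75 − 335)/(918 − 673) = 183.75/245 = 0.75.
A lump-sum tax change of +£576 billion shifts disposable income by −£576 billion; first-round consumption changes by −c × ΔT = −0.75 × (+£576 billion) = −£432 billion.
Expenditure multiplier = 1/(1 − c(1−t)) = 1/(1 − 0.75×0.92) = 1/0.31 ≈ 3.226.
The tax multiplier is −c × k ≈ −2.419, so ΔY = k × (−c·ΔT) = (−£432 billion) / 0.31 ≈ −£1,394 billion.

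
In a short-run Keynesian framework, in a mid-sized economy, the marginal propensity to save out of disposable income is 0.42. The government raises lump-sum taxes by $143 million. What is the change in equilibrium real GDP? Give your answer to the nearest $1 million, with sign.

MPC = 1 − MPS = 1 − 0.42 = 0.58.
A lump-sum tax change of +$143 million shifts disposable income by −$143 million; first-round consumption changes by −c × ΔT = −0.58 × (+$143 million) = −$82.94 million.
Expenditure multiplier = 1/(1 − MPC) = 1/(1 − 0.58) = 1/0.42 ≈ 2.381.
The tax multiplier is −c × k ≈ −1.381, so ΔY = k × (−c·ΔT) = (−$82.94 million) / 0.42 ≈ −$197 million.

−$197 million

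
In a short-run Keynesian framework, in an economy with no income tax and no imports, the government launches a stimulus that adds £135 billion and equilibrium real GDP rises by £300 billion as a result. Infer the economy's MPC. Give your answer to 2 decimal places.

0.55

Implied spending multiplier k = ΔY/ΔG = 300/135 ≈ 2.2222.
Since k = 1/(1 − MPC), MPC = 1 − 1/k = 1 − ΔG/ΔY = 1 − 135/300 = 0.55.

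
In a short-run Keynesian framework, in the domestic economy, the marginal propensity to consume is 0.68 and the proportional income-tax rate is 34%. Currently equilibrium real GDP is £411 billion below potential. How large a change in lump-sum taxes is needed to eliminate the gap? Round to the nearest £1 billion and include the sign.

Spending multiplier = 1/(1 − c(1−t)) = 1/(1 − 0.68×0.66) = 1/0.5512 ≈ 1.814.
Tax multiplier = −c·k = −0.68/0.5512 ≈ −1.234. Need ΔY = +£411 billion, so ΔT = ΔY/(−c·k) = −(+£411 billion) × 0.5512 / 0.68 ≈ −£333 billion.
The government should cut lump-sum taxes by £333 billion.

−£333 billion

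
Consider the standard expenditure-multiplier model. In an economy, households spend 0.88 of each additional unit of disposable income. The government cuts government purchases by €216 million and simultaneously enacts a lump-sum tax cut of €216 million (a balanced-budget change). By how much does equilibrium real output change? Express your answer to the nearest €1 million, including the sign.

−€216 million

Expenditure multiplier = 1/(1 − MPC) = 1/(1 − 0.88) = 1/0.12 ≈ 8.333.
ΔG contributes k·ΔG = (−€216 million) / 0.12 = −€1,800 million.
ΔT of −€216 million changes first-round spending by −c·ΔT = +€190.08 million, contributing k·(−c·ΔT) = (+€190.08 million) / 0.12 = +€1,584 million.
With ΔG = ΔT and no other leakages, the balanced-budget multiplier is 1, so ΔY = ΔG = −€216 million.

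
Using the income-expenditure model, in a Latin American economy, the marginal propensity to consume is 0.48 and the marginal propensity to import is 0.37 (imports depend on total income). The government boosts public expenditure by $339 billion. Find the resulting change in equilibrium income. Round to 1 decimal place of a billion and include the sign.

Government-spending multiplier = 1/(1 − c + m) = 1/(1 − 0.48 + 0.37) = 1/0.89 ≈ 1.124.
ΔY = k × ΔG = (+$339 billion) / 0.89 ≈ +$380.9 billion.

+$380.9 billion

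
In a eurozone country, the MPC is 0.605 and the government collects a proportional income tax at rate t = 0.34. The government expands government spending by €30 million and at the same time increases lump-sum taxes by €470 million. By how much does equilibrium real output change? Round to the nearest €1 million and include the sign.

Expenditure multiplier = 1/(1 − c(1−t)) = 1/(1 − 0.605×0.66) = 1/0.6007 ≈ 1.665.
ΔG contributes k·ΔG = (+€30 million) / 0.6007 ≈ +€49.9 million.
ΔT of +€470 million changes first-round spending by −c·ΔT = −€284.35 million, contributing k·(−c·ΔT) = (−€284.35 million) / 0.6007 ≈ −€473.4 million.
Net ΔY = k(ΔG − c·ΔT) = (−€254.35 million) / 0.6007 ≈ −€423 million.

−€423 million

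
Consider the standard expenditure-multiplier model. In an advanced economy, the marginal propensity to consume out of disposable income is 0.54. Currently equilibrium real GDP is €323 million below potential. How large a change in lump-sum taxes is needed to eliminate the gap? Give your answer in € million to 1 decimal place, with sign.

−€275.1 million

Spending multiplier = 1/(1 − MPC) = 1/(1 − 0.54) = 1/0.46 ≈ 2.174.
Tax multiplier = −c·k = −0.54/0.46 ≈ −1.174. Need ΔY = +€323 million, so ΔT = ΔY/(−c·k) = −(+€323 million) × 0.46 / 0.54 ≈ −€275.1 million.
The government should cut lump-sum taxes by €275.1 million.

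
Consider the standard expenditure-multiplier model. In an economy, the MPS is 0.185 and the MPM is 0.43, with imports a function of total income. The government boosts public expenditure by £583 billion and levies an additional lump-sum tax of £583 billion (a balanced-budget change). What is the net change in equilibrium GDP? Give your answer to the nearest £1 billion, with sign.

MPC = 1 − MPS = 1 − 0.185 = 0.815.
Expenditure multiplier = 1/(1 − c + m) = 1/(1 − 0.815 + 0.43) = 1/0.615 ≈ 1.626.
ΔG contributes k·ΔG = (+£583 billion) / 0.615 ≈ +£948 billion.
ΔT of +£583 billion changes first-round spending by −c·ΔT = −£475.145 billion, contributing k·(−c·ΔT) = (−£475.145 billion) / 0.615 ≈ −£772.6 billion.
Net ΔY = k(ΔG − c·ΔT) = (+£107.855 billion) / 0.615 ≈ +£175 billion.

+£175 billion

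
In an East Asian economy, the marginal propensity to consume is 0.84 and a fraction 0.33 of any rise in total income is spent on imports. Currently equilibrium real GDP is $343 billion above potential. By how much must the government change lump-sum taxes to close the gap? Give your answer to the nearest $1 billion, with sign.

Spending multiplier = 1/(1 − c + m) = 1/(1 − 0.84 + 0.33) = 1/0.49 ≈ 2.041.
Tax multiplier = −c·k = −0.84/0.49 ≈ −1.714. Need ΔY = −$343 billion, so ΔT = ΔY/(−c·k) = −(−$343 billion) × 0.49 / 0.84 ≈ +$200 billion.
The government should raise lump-sum taxes by $200 billion.

+$200 billion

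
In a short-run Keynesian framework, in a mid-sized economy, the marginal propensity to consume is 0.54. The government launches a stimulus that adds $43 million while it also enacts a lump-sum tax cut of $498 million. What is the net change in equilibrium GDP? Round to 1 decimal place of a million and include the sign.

+$678.1 million

Expenditure multiplier = 1/(1 − MPC) = 1/(1 − 0.54) = 1/0.46 ≈ 2.174.
ΔG contributes k·ΔG = (+$43 million) / 0.46 ≈ +$93.5 million.
ΔT of −$498 million changes first-round spending by −c·ΔT = +$268.92 million, contributing k·(−c·ΔT) = (+$268.92 million) / 0.46 ≈ +$584.6 million.
Net ΔY = k(ΔG − c·ΔT) = (+$311.92 million) / 0.46 ≈ +$678.1 million.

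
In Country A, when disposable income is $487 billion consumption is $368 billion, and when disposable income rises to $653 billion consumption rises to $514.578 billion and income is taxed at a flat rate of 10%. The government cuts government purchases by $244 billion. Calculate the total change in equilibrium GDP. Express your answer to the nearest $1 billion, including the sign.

MPC = ΔC/ΔYd = (514.578 − 368)/(653 − 487) = 146.578/166 = 0.883.
Spending multiplier = 1/(1 − c(1−t)) = 1/(1 − 0.883×0.9) = 1/0.2053 ≈ 4.871.
ΔY = k × ΔG = (−$244 billion) / 0.2053 ≈ −$1,189 billion.

−$1,189 billion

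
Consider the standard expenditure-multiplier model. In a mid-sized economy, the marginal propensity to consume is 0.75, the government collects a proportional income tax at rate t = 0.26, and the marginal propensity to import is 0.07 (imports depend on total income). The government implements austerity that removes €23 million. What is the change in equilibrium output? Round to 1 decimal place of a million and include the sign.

−€44.7 million

Government-spending multiplier = 1/(1 − c(1−t) + m) = 1/(1 − 0.75×0.74 + 0.07) = 1/0.515 ≈ 1.942.
ΔY = k × ΔG = (−€23 million) / 0.515 ≈ −€44.7 million.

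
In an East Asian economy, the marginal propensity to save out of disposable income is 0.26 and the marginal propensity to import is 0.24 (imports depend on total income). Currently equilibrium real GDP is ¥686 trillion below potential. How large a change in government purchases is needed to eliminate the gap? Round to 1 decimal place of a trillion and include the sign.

MPC = 1 − MPS = 1 − 0.26 = 0.74.
Spending multiplier = 1/(1 − c + m) = 1/(1 − 0.74 + 0.24) = 1/0.5 = 2.
Need ΔY = +¥686 trillion, so ΔG = ΔY/k = (+¥686 trillion) × 0.5 = +¥343 trillion.
The government should increase government purchases by ¥343 trillion.

+¥343.0 trillion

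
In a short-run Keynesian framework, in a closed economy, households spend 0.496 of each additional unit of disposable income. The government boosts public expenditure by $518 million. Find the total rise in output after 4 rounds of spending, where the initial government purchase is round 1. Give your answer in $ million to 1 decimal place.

Round 1 adds ΔG = $518 million; each later round is MPC = 0.496 times the previous.
After 4 rounds: 518 + 256.928 + 127.436288 + 63.208398848 = ΔG·(1 − c^4)/(1 − c) = 518 × (1 − 0.060523872256)/0.504 ≈ $965.6 million.

$965.6 million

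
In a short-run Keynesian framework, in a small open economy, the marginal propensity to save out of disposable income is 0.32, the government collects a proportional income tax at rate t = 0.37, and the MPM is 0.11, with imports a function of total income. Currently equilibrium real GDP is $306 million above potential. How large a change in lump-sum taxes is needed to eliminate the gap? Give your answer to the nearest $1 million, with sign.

+$307 million

MPC = 1 − MPS = 1 − 0.32 = 0.68.
Spending multiplier = 1/(1 − c(1−t) + m) = 1/(1 − 0.68×0.63 + 0.11) = 1/0.6816 ≈ 1.467.
Tax multiplier = −c·k = −0.68/0.6816 ≈ −0.998. Need ΔY = −$306 million, so ΔT = ΔY/(−c·k) = −(−$306 million) × 0.6816 / 0.68 ≈ +$307 million.
The government should raise lump-sum taxes by $307 million.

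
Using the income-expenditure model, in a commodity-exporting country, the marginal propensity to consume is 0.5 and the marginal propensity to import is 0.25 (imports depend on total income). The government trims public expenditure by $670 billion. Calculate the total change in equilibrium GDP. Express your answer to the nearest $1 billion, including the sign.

Expenditure multiplier = 1/(1 − c + m) = 1/(1 − 0.5 + 0.25) = 1/0.75 ≈ 1.333.
ΔY = k × ΔG = (−$670 billion) / 0.75 ≈ −$893 billion.

−$893 billion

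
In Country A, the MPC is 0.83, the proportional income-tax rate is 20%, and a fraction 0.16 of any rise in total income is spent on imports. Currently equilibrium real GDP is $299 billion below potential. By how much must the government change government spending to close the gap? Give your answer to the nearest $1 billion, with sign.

Spending multiplier = 1/(1 − c(1−t) + m) = 1/(1 − 0.83×0.8 + 0.16) = 1/0.496 ≈ 2.016.
Need ΔY = +$299 billion, so ΔG = ΔY/k = (+$299 billion) × 0.496 ≈ +$148 billion.
The government should increase government spending by $148 billion.

+$148 billion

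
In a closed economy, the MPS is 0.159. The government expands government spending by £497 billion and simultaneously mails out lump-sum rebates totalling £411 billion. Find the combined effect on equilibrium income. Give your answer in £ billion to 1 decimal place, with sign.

+£5,299.7 billion

MPC = 1 − MPS = 1 − 0.159 = 0.841.
Expenditure multiplier = 1/(1 − MPC) = 1/(1 − 0.841) = 1/0.159 ≈ 6.289.
ΔG contributes k·ΔG = (+£497 billion) / 0.159 ≈ +£3,125.8 billion.
ΔT of −£411 billion changes first-round spending by −c·ΔT = +£345.651 billion, contributing k·(−c·ΔT) = (+£345.651 billion) / 0.159 ≈ +£2,173.9 billion.
Net ΔY = k(ΔG − c·ΔT) = (+£842.651 billion) / 0.159 ≈ +£5,299.7 billion.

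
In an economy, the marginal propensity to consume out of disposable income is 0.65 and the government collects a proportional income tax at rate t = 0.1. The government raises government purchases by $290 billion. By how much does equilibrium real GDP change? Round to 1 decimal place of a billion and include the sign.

Spending multiplier = 1/(1 − c(1−t)) = 1/(1 − 0.65×0.9) = 1/0.415 ≈ 2.41.
ΔY = k × ΔG = (+$290 billion) / 0.415 ≈ +$698.8 billion.

+$698.8 billion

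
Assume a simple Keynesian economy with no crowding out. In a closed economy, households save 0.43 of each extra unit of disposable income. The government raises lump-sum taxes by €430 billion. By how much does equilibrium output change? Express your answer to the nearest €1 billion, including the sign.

−€570 billion

MPC = 1 − MPS = 1 − 0.43 = 0.57.
A lump-sum tax change of +€430 billion shifts disposable income by −€430 billion; first-round consumption changes by −c × ΔT = −0.57 × (+€430 billion) = −€245.1 billion.
Expenditure multiplier = 1/(1 − MPC) = 1/(1 − 0.57) = 1/0.43 ≈ 2.326.
The tax multiplier is −c × k ≈ −1.326, so ΔY = k × (−c·ΔT) = (−€245.1 billion) / 0.43 = −€570 billion.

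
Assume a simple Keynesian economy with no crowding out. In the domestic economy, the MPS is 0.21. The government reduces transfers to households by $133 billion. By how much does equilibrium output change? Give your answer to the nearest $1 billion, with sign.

−$500 billion

MPC = 1 − MPS = 1 − 0.21 = 0.79.
The transfer change shifts disposable income by −$133 billion, so first-round consumption changes by c·ΔTR = 0.79 × (−$133 billion) = −$105.07 billion.
Expenditure multiplier = 1/(1 − MPC) = 1/(1 − 0.79) = 1/0.21 ≈ 4.762.
The transfer multiplier is c × k ≈ 3.762, so ΔY = k × (c·ΔTR) = (−$105.07 billion) / 0.21 ≈ −$500 billion.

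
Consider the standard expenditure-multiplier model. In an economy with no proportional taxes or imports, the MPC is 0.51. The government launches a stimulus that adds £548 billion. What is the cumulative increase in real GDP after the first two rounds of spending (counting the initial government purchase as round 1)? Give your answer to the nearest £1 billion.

Round 1 adds ΔG = £548 billion; each later round is MPC = 0.51 times the previous.
After 2 rounds: 548 + 279.48 = ΔG·(1 − c^2)/(1 − c) = 548 × (1 − 0.2601)/0.49 ≈ £827 billion.

£827 billion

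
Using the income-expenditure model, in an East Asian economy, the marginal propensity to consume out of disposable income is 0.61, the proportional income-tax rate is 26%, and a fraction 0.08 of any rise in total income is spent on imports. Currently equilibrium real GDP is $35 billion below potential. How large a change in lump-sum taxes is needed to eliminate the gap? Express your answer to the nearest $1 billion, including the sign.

−$36 billion

Spending multiplier = 1/(1 − c(1−t) + m) = 1/(1 − 0.61×0.74 + 0.08) = 1/0.6286 ≈ 1.591.
Tax multiplier = −c·k = −0.61/0.6286 ≈ −0.97. Need ΔY = +$35 billion, so ΔT = ΔY/(−c·k) = −(+$35 billion) × 0.6286 / 0.61 ≈ −$36 billion.
The government should cut lump-sum taxes by $36 billion.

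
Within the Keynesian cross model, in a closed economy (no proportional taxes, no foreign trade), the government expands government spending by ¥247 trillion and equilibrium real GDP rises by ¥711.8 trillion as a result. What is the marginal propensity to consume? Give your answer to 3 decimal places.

0.653

Implied spending multiplier k = ΔY/ΔG = 711.8/247 ≈ 2.8818.
Since k = 1/(1 − MPC), MPC = 1 − 1/k = 1 − ΔG/ΔY = 1 − 247/711.8 ≈ 0.653.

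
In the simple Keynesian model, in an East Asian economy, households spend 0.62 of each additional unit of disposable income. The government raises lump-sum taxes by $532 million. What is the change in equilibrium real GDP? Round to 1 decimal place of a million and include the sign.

A lump-sum tax change of +$532 million shifts disposable income by −$532 million; first-round consumption changes by −c × ΔT = −0.62 × (+$532 million) = −$329.84 million.
Expenditure multiplier = 1/(1 − MPC) = 1/(1 − 0.62) = 1/0.38 ≈ 2.632.
The tax multiplier is −c × k ≈ −1.632, so ΔY = k × (−c·ΔT) = (−$329.84 million) / 0.38 = −$868 million.

−$868.0 million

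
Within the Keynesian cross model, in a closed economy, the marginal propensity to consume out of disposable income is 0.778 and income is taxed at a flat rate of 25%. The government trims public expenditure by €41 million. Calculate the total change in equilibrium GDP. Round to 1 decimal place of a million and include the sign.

−€98.4 million

Government-spending multiplier = 1/(1 − c(1−t)) = 1/(1 − 0.778×0.75) = 1/0.4165 ≈ 2.401.
ΔY = k × ΔG = (−€41 million) / 0.4165 ≈ −€98.4 million.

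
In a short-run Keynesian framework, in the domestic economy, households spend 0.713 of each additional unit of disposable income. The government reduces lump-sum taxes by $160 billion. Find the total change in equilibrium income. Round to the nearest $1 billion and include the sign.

+$397 billion

A lump-sum tax change of −$160 billion shifts disposable income by +$160 billion; first-round consumption changes by −c × ΔT = −0.713 × (−$160 billion) = +$114.08 billion.
Expenditure multiplier = 1/(1 − MPC) = 1/(1 − 0.713) = 1/0.287 ≈ 3.484.
The tax multiplier is −c × k ≈ −2.484, so ΔY = k × (−c·ΔT) = (+$114.08 billion) / 0.287 ≈ +$397 billion.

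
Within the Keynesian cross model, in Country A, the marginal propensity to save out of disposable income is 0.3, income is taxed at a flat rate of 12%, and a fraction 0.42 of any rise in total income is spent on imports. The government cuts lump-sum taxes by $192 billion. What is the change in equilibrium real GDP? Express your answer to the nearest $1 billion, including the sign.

+$167 billion

MPC = 1 − MPS = 1 − 0.3 = 0.7.
A lump-sum tax change of −$192 billion shifts disposable income by +$192 billion; first-round consumption changes by −c × ΔT = −0.7 × (−$192 billion) = +$134.4 billion.
Expenditure multiplier = 1/(1 − c(1−t) + m) = 1/(1 − 0.7×0.88 + 0.42) = 1/0.804 ≈ 1.244.
The tax multiplier is −c × k ≈ −0.871, so ΔY = k × (−c·ΔT) = (+$134.4 billion) / 0.804 ≈ +$167 billion.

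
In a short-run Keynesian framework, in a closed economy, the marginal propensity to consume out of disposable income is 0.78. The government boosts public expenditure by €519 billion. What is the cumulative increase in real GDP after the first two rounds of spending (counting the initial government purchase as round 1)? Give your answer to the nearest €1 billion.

Round 1 adds ΔG = €519 billion; each later round is MPC = 0.78 times the previous.
After 2 rounds: 519 + 404.82 = ΔG·(1 − c^2)/(1 − c) = 519 × (1 − 0.6084)/0.22 ≈ €924 billion.

€924 billion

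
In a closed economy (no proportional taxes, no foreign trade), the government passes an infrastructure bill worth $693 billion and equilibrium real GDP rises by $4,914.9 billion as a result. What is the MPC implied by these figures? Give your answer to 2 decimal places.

0.86

Implied spending multiplier k = ΔY/ΔG = 4,914.9/693 ≈ 7.0922.
Since k = 1/(1 − MPC), MPC = 1 − 1/k = 1 − ΔG/ΔY = 1 − 693/4,914.9 ≈ 0.86.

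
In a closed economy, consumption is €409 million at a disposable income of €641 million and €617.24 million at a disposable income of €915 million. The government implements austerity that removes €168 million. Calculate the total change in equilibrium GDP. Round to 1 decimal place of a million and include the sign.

MPC = ΔC/ΔYd = (617.24 − 409)/(915 − 641) = 208.24/274 = 0.76.
Government-spending multiplier = 1/(1 − MPC) = 1/(1 − 0.76) = 1/0.24 ≈ 4.167.
ΔY = k × ΔG = (−€168 million) / 0.24 = −€700 million.

−€700.0 million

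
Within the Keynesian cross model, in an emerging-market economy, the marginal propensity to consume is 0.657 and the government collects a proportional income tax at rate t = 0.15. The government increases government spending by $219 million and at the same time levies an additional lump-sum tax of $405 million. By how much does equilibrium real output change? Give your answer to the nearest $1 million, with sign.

−$107 million

Expenditure multiplier = 1/(1 − c(1−t)) = 1/(1 − 0.657×0.85) = 1/0.44155 ≈ 2.265.
ΔG contributes k·ΔG = (+$219 million) / 0.44155 ≈ +$496 million.
ΔT of +$405 million changes first-round spending by −c·ΔT = −$266.085 million, contributing k·(−c·ΔT) = (−$266.085 million) / 0.44155 ≈ −$602.6 million.
Net ΔY = k(ΔG − c·ΔT) = (−$47.085 million) / 0.44155 ≈ −$107 million.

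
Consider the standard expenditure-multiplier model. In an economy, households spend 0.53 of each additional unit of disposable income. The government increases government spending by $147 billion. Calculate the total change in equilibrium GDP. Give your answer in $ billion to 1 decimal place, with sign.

Government-spending multiplier = 1/(1 − MPC) = 1/(1 − 0.53) = 1/0.47 ≈ 2.128.
ΔY = k × ΔG = (+$147 billion) / 0.47 ≈ +$312.8 billion.

+$312.8 billion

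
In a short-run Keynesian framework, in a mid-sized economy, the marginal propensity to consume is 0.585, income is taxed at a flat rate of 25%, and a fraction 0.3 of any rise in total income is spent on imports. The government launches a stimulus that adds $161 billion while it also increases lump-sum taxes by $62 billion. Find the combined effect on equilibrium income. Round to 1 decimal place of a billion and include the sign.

+$144.8 billion

Expenditure multiplier = 1/(1 − c(1−t) + m) = 1/(1 − 0.585×0.75 + 0.3) = 1/0.86125 ≈ 1.161.
ΔG contributes k·ΔG = (+$161 billion) / 0.86125 ≈ +$186.9 billion.
ΔT of +$62 billion changes first-round spending by −c·ΔT = −$36.27 billion, contributing k·(−c·ΔT) = (−$36.27 billion) / 0.86125 ≈ −$42.1 billion.
Net ΔY = k(ΔG − c·ΔT) = (+$124.73 billion) / 0.86125 ≈ +$144.8 billion.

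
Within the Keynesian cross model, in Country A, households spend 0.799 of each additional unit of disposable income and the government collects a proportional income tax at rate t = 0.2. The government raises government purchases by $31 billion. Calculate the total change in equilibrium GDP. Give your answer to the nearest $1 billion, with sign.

+$86 billion

Government-spending multiplier = 1/(1 − c(1−t)) = 1/(1 − 0.799×0.8) = 1/0.3608 ≈ 2.772.
ΔY = k × ΔG = (+$31 billion) / 0.3608 ≈ +$86 billion.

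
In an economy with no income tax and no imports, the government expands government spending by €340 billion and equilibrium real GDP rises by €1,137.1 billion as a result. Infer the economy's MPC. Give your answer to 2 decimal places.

Implied spending multiplier k = ΔY/ΔG = 1,137.1/340 ≈ 3.3444.
Since k = 1/(1 − MPC), MPC = 1 − 1/k = 1 − ΔG/ΔY = 1 − 340/1,137.1 ≈ 0.70.

0.70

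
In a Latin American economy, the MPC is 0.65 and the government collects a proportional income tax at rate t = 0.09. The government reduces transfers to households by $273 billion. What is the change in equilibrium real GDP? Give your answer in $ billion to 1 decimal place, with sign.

−$434.4 billion

The transfer change shifts disposable income by −$273 billion, so first-round consumption changes by c·ΔTR = 0.65 × (−$273 billion) = −$177.45 billion.
Expenditure multiplier = 1/(1 − c(1−t)) = 1/(1 − 0.65×0.91) = 1/0.4085 ≈ 2.448.
The transfer multiplier is c × k ≈ 1.591, so ΔY = k × (c·ΔTR) = (−$177.45 billion) / 0.4085 ≈ −$434.4 billion.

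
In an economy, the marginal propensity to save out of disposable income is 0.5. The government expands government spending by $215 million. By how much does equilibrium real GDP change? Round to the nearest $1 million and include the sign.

+$430 million

MPC = 1 − MPS = 1 − 0.5 = 0.5.
Government-spending multiplier = 1/(1 − MPC) = 1/(1 − 0.5) = 1/0.5 = 2.
ΔY = k × ΔG = (+$215 million) / 0.5 = +$430 million.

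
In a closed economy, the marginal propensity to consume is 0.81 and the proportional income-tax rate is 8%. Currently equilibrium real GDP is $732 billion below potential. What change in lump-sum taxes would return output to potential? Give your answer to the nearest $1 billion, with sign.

−$230 billion

Spending multiplier = 1/(1 − c(1−t)) = 1/(1 − 0.81×0.92) = 1/0.2548 ≈ 3.925.
Tax multiplier = −c·k = −0.81/0.2548 ≈ −3.179. Need ΔY = +$732 billion, so ΔT = ΔY/(−c·k) = −(+$732 billion) × 0.2548 / 0.81 ≈ −$230 billion.
The government should cut lump-sum taxes by $230 billion.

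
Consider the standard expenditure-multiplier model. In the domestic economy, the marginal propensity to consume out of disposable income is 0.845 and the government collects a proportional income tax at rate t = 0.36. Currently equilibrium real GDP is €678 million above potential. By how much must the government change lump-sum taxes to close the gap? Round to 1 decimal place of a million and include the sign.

Spending multiplier = 1/(1 − c(1−t)) = 1/(1 − 0.845×0.64) = 1/0.4592 ≈ 2.178.
Tax multiplier = −c·k = −0.845/0.4592 ≈ −1.84. Need ΔY = −€678 million, so ΔT = ΔY/(−c·k) = −(−€678 million) × 0.4592 / 0.845 ≈ +€368.4 million.
The government should raise lump-sum taxes by €368.4 million.

+€368.4 million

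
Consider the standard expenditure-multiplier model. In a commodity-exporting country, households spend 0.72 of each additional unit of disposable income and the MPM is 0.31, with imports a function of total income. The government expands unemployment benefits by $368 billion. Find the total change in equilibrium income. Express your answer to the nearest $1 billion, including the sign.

The transfer change shifts disposable income by +$368 billion, so first-round consumption changes by c·ΔTR = 0.72 × (+$368 billion) = +$264.96 billion.
Expenditure multiplier = 1/(1 − c + m) = 1/(1 − 0.72 + 0.31) = 1/0.59 ≈ 1.695.
The transfer multiplier is c × k ≈ 1.22, so ΔY = k × (c·ΔTR) = (+$264.96 billion) / 0.59 ≈ +$449 billion.

+$449 billion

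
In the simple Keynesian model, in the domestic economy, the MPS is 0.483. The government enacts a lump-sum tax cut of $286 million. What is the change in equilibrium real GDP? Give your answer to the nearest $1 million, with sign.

MPC = 1 − MPS = 1 − 0.483 = 0.517.
A lump-sum tax change of −$286 million shifts disposable income by +$286 million; first-round consumption changes by −c × ΔT = −0.517 × (−$286 million) = +$147.862 million.
Expenditure multiplier = 1/(1 − MPC) = 1/(1 − 0.517) = 1/0.483 ≈ 2.07.
The tax multiplier is −c × k ≈ −1.07, so ΔY = k × (−c·ΔT) = (+$147.862 million) / 0.483 ≈ +$306 million.

+$306 million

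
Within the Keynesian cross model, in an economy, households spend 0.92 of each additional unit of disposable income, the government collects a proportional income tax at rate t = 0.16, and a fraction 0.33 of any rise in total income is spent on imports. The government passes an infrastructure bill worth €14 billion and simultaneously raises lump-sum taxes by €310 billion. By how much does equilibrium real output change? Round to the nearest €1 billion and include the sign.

−€487 billion

Expenditure multiplier = 1/(1 − c(1−t) + m) = 1/(1 − 0.92×0.84 + 0.33) = 1/0.5572 ≈ 1.795.
ΔG contributes k·ΔG = (+€14 billion) / 0.5572 ≈ +€25.1 billion.
ΔT of +€310 billion changes first-round spending by −c·ΔT = −€285.2 billion, contributing k·(−c·ΔT) = (−€285.2 billion) / 0.5572 ≈ −€511.8 billion.
Net ΔY = k(ΔG − c·ΔT) = (−€271.2 billion) / 0.5572 ≈ −€487 billion.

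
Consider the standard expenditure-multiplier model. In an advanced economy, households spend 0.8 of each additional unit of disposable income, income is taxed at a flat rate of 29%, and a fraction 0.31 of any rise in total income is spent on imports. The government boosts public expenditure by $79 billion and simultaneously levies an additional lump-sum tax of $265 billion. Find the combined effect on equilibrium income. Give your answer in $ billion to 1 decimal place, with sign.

Expenditure multiplier = 1/(1 − c(1−t) + m) = 1/(1 − 0.8×0.71 + 0.31) = 1/0.742 ≈ 1.348.
ΔG contributes k·ΔG = (+$79 billion) / 0.742 ≈ +$106.5 billion.
ΔT of +$265 billion changes first-round spending by −c·ΔT = −$212 billion, contributing k·(−c·ΔT) = (−$212 billion) / 0.742 ≈ −$285.7 billion.
Net ΔY = k(ΔG − c·ΔT) = (−$133 billion) / 0.742 ≈ −$179.2 billion.

−$179.2 billion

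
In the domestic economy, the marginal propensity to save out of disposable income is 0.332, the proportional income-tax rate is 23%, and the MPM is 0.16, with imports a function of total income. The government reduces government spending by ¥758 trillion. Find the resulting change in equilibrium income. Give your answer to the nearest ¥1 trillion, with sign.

MPC = 1 − MPS = 1 − 0.332 = 0.668.
Government-spending multiplier = 1/(1 − c(1−t) + m) = 1/(1 − 0.668×0.77 + 0.16) = 1/0.64564 ≈ 1.549.
ΔY = k × ΔG = (−¥758 trillion) / 0.64564 ≈ −¥1,174 trillion.

−¥1,174 trillion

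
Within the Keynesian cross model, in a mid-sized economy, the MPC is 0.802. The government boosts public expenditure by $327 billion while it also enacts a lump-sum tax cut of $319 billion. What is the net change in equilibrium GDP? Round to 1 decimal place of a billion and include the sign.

+$2,943.6 billion

Expenditure multiplier = 1/(1 − MPC) = 1/(1 − 0.802) = 1/0.198 ≈ 5.051.
ΔG contributes k·ΔG = (+$327 billion) / 0.198 ≈ +$1,651.5 billion.
ΔT of −$319 billion changes first-round spending by −c·ΔT = +$255.838 billion, contributing k·(−c·ΔT) = (+$255.838 billion) / 0.198 ≈ +$1,292.1 billion.
Net ΔY = k(ΔG − c·ΔT) = (+$582.838 billion) / 0.198 ≈ +$2,943.6 billion.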